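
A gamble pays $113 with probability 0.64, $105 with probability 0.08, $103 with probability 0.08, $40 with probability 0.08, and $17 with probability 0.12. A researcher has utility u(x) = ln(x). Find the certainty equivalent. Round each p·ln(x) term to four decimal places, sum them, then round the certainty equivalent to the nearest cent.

$81.75

E[u] = 0.64·ln(113) + 0.08·ln(105) + 0.08·ln(103) + 0.08·ln(40) + 0.12·ln(17) = 3.0255 + 0.3723 + 0.3708 + 0.2951 + 0.3400 = 4.4037
CE = e^4.4037 ≈ 81.75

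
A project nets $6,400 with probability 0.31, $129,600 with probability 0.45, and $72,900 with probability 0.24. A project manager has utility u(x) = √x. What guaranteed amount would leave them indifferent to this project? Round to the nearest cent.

$63,302.56

E[u] = 0.31·√6400 + 0.45·√129600 + 0.24·√72900 = 0.31·80 + 0.45·360 + 0.24·270 = 251.6
CE = (251.6)² = 63302.56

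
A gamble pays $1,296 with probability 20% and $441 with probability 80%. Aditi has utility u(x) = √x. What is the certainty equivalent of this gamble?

E[u] = 0.2·√1296 + 0.8·√441 = 0.2·36 + 0.8·21 = 24
CE = (24)² = 576

$576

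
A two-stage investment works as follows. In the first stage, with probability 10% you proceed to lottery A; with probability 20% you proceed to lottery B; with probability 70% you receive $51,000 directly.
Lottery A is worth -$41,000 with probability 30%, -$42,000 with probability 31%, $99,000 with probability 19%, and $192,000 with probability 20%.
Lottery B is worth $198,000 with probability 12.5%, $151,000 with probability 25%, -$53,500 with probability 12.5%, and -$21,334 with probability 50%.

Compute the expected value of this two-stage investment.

EV(A) = 0.3 × (-41000) + 0.31 × (-42000) + 0.19 × 99000 + 0.2 × 192000 = -12300 − 13020 + 18810 + 38400 = 31890
EV(B) = 0.125 × 198000 + 0.25 × 151000 + 0.125 × (-53500) + 0.5 × (-21334) = 24750 + 37750 − 6687.5 − 10667 = 45145.5
Branch C: 51000 (certain)
Overall = 0.1 × 31890 + 0.2 × 45145.5 + 0.7 × 51000 = 3189 + 9029.1 + 35700 = 47918.1

$47,918.10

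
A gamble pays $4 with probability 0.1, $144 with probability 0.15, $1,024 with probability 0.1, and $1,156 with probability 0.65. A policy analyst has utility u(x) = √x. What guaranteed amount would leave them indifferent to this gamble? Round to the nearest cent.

$745.29

E[u] = 0.1·√4 + 0.15·√144 + 0.1·√1024 + 0.65·√1156 = 0.1·2 + 0.15·12 + 0.1·32 + 0.65·34 = 27.3
CE = (27.3)² = 745.29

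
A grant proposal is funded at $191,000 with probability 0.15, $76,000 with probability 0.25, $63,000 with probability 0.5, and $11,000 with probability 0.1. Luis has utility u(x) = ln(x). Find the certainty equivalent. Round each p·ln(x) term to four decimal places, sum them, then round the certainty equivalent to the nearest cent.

$65,486.55

E[u] = 0.15·ln(191000) + 0.25·ln(76000) + 0.5·ln(63000) + 0.1·ln(11000) = 1.8240 + 2.8096 + 5.5254 + 0.9306 = 11.0896
CE = e^11.0896 ≈ 65486.55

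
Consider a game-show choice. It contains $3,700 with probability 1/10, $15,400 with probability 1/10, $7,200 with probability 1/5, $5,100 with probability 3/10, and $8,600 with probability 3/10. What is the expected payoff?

EV = 1/10 × 3700 + 1/10 × 15400 + 1/5 × 7200 + 3/10 × 5100 + 3/10 × 8600 = 370 + 1540 + 1440 + 1530 + 2580 = 7460

$7,460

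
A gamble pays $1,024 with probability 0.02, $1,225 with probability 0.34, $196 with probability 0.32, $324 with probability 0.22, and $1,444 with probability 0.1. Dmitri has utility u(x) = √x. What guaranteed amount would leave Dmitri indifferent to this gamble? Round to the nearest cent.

E[u] = 0.02·√1024 + 0.34·√1225 + 0.32·√196 + 0.22·√324 + 0.1·√1444 = 0.02·32 + 0.34·35 + 0.32·14 + 0.22·18 + 0.1·38 = 24.78
CE = (24.78)² = 614.0484

$614.05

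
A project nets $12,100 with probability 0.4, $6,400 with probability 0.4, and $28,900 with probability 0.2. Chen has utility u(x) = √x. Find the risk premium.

E[u] = 0.4·√12100 + 0.4·√6400 + 0.2·√28900 = 0.4·110 + 0.4·80 + 0.2·170 = 110
CE = (110)² = 12100
Risk premium = EV − CE = 13180 − 12100 = 1080

$1,080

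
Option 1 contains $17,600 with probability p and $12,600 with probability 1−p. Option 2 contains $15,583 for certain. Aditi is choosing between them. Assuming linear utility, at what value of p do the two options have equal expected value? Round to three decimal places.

p = 0.597

p·17600 + (1−p)·12600 = 15583
5000p + 12600 = 15583
p = (15583 − 12600) / 5000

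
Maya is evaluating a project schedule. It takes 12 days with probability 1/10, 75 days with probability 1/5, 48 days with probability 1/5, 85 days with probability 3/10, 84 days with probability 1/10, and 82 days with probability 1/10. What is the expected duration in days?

67.9 days

EV = 1/10 × 12 + 1/5 × 75 + 1/5 × 48 + 3/10 × 85 + 1/10 × 84 + 1/10 × 82 = 1.2 + 15 + 9.6 + 25.5 + 8.4 + 8.2 = 67.9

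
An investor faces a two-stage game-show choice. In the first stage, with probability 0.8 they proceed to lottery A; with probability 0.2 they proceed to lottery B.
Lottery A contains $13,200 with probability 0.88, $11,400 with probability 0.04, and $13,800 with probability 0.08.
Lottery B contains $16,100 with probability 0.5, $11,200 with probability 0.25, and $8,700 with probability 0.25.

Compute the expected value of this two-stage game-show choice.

$13,145.80

EV(A) = 0.88 × 13200 + 0.04 × 11400 + 0.08 × 13800 = 11616 + 456 + 1104 = 13176
EV(B) = 0.5 × 16100 + 0.25 × 11200 + 0.25 × 8700 = 8050 + 2800 + 2175 = 13025
Overall = 0.8 × 13176 + 0.2 × 13025 = 10540.8 + 2605 = 13145.8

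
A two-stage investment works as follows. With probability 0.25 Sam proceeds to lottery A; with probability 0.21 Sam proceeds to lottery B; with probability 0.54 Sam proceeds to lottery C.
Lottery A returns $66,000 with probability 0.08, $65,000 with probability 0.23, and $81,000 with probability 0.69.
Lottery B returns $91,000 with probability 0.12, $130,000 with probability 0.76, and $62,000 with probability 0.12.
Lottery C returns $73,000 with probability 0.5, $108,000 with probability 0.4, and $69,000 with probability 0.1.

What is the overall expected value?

$90,397.60

EV(A) = 0.08 × 66000 + 0.23 × 65000 + 0.69 × 81000 = 5280 + 14950 + 55890 = 76120
EV(B) = 0.12 × 91000 + 0.76 × 130000 + 0.12 × 62000 = 10920 + 98800 + 7440 = 117160
EV(C) = 0.5 × 73000 + 0.4 × 108000 + 0.1 × 69000 = 36500 + 43200 + 6900 = 86600
Overall = 0.25 × 76120 + 0.21 × 117160 + 0.54 × 86600 = 19030 + 24603.6 + 46764 = 90397.6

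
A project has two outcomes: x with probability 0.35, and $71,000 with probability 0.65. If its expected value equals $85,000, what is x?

x = $111,000

0.35·x + 0.65·71000 = 85000
0.35·x = 85000 − 46150 = 38850
x = 38850 / 0.35 = 111000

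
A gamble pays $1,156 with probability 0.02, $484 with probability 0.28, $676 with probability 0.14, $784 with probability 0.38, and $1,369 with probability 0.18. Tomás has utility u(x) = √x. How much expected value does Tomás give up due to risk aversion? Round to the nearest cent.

E[u] = 0.02·√1156 + 0.28·√484 + 0.14·√676 + 0.38·√784 + 0.18·√1369 = 0.02·34 + 0.28·22 + 0.14·26 + 0.38·28 + 0.18·37 = 27.78
CE = (27.78)² = 771.7284
Risk premium = EV − CE = 797.62 − 771.7284 = 25.8916

$25.89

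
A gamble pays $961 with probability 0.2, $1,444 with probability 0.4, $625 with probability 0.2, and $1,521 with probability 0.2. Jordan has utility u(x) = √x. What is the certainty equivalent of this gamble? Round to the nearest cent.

$1,169.64

E[u] = 0.2·√961 + 0.4·√1444 + 0.2·√625 + 0.2·√1521 = 0.2·31 + 0.4·38 + 0.2·25 + 0.2·39 = 34.2
CE = (34.2)² = 1169.64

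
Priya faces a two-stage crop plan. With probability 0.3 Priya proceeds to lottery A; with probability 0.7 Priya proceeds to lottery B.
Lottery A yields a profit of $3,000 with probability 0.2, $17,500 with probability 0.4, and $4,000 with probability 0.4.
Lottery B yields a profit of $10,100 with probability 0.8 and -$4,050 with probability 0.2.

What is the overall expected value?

$7,849

EV(A) = 0.2 × 3000 + 0.4 × 17500 + 0.4 × 4000 = 600 + 7000 + 1600 = 9200
EV(B) = 0.8 × 10100 + 0.2 × (-4050) = 8080 − 810 = 7270
Overall = 0.3 × 9200 + 0.7 × 7270 = 2760 + 5089 = 7849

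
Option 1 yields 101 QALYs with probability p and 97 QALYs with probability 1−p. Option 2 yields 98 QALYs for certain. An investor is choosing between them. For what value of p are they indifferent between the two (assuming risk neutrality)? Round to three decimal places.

p = 0.250

p·101 + (1−p)·97 = 98
4p + 97 = 98
p = (98 − 97) / 4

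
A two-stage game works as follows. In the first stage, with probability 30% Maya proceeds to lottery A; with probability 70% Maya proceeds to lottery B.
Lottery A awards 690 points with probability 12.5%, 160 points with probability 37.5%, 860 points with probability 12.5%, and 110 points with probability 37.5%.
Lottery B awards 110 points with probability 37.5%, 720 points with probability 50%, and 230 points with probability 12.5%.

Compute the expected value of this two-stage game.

EV(A) = 0.125 × 690 + 0.375 × 160 + 0.125 × 860 + 0.375 × 110 = 86.25 + 60 + 107.5 + 41.25 = 295
EV(B) = 0.375 × 110 + 0.5 × 720 + 0.125 × 230 = 41.25 + 360 + 28.75 = 430
Overall = 0.3 × 295 + 0.7 × 430 = 88.5 + 301 = 389.5

389.5 points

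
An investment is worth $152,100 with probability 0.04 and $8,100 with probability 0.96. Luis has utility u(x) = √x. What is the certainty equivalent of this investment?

$10,404

E[u] = 0.04·√152100 + 0.96·√8100 = 0.04·390 + 0.96·90 = 102
CE = (102)² = 10404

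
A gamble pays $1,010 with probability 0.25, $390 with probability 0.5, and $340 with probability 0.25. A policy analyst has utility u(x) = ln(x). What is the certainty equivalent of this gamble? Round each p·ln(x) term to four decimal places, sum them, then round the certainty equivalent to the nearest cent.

E[u] = 0.25·ln(1010) + 0.5·ln(390) + 0.25·ln(340) = 1.7294 + 2.9831 + 1.4572 = 6.1697
CE = e^6.1697 ≈ 478.04

$478.04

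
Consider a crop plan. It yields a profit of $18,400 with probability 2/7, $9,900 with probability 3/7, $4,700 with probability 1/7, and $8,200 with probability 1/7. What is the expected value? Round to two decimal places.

EV = 2/7 × 18400 + 3/7 × 9900 + 1/7 × 4700 + 1/7 × 8200 = 5257.1429 + 4242.8571 + 671.4286 + 1171.4286 = 11342.8571

$11,342.86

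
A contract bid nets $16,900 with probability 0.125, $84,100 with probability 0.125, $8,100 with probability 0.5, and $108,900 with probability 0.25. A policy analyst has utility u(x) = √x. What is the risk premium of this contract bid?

$11,500

E[u] = 0.125·√16900 + 0.125·√84100 + 0.5·√8100 + 0.25·√108900 = 0.125·130 + 0.125·290 + 0.5·90 + 0.25·330 = 180
CE = (180)² = 32400
Risk premium = EV − CE = 43900 − 32400 = 11500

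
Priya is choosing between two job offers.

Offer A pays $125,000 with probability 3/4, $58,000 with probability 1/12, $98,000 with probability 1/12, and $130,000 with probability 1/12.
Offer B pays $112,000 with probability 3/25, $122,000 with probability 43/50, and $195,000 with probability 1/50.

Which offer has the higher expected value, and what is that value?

Offer B ($122,260)

Offer A = 3/4 × 125000 + 1/12 × 58000 + 1/12 × 98000 + 1/12 × 130000 = 93750 + 4833.3333 + 8166.6667 + 10833.3333 = 117583.3333
Offer B = 3/25 × 112000 + 43/50 × 122000 + 1/50 × 195000 = 13440 + 104920 + 3900 = 122260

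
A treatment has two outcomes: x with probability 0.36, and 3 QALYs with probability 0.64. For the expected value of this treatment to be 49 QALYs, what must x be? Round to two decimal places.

x = 130.78 QALYs

0.36·x + 0.64·3 = 49
0.36·x = 49 − 1.92 = 47.08
x = 47.08 / 0.36 = 130.7778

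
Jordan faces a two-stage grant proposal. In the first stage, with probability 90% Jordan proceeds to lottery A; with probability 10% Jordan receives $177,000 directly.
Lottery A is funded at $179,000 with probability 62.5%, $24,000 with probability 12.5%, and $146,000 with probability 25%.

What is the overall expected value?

EV(A) = 0.625 × 179000 + 0.125 × 24000 + 0.25 × 146000 = 111875 + 3000 + 36500 = 151375
Branch B: 177000 (certain)
Overall = 0.9 × 151375 + 0.1 × 177000 = 136237.5 + 17700 = 153937.5

$153,937.50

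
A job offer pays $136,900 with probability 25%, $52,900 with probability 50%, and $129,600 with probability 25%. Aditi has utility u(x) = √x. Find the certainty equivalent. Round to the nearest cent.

E[u] = 0.25·√136900 + 0.5·√52900 + 0.25·√129600 = 0.25·370 + 0.5·230 + 0.25·360 = 297.5
CE = (297.5)² = 88506.25

$88,506.25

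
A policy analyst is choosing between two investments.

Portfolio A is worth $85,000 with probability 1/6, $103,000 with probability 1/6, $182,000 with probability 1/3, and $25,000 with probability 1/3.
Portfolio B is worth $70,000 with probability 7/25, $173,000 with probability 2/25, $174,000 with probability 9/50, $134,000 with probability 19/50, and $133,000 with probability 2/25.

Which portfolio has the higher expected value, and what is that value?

Portfolio A = 1/6 × 85000 + 1/6 × 103000 + 1/3 × 182000 + 1/3 × 25000 = 14166.6667 + 17166.6667 + 60666.6667 + 8333.3333 = 100333.3333
Portfolio B = 7/25 × 70000 + 2/25 × 173000 + 9/50 × 174000 + 19/50 × 134000 + 2/25 × 133000 = 19600 + 13840 + 31320 + 50920 + 10640 = 126320

Portfolio B ($126,320)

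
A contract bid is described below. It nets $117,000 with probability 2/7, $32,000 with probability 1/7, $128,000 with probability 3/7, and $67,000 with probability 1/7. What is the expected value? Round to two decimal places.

EV = 2/7 × 117000 + 1/7 × 32000 + 3/7 × 128000 + 1/7 × 67000 = 33428.5714 + 4571.4286 + 54857.1429 + 9571.4286 = 102428.5714

$102,428.57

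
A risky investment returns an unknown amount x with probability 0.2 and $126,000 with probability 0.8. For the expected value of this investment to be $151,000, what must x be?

0.2·x + 0.8·126000 = 151000
0.2·x = 151000 − 100800 = 50200
x = 50200 / 0.2 = 251000

x = $251,000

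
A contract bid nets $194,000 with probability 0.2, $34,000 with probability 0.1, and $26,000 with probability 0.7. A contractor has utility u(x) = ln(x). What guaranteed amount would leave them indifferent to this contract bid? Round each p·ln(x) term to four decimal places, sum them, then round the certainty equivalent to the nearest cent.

E[u] = 0.2·ln(194000) + 0.1·ln(34000) + 0.7·ln(26000) = 2.4351 + 1.0434 + 7.1161 = 10.5946
CE = e^10.5946 ≈ 39918.69

$39,918.69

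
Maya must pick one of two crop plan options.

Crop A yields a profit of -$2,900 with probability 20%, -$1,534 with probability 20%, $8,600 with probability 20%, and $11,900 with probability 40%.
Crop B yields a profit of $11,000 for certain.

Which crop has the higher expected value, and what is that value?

Crop B ($11,000)

Crop A = 0.2 × (-2900) + 0.2 × (-1534) + 0.2 × 8600 + 0.4 × 11900 = -580 − 306.8 + 1720 + 4760 = 5593.2
Crop B: 11000 (certain)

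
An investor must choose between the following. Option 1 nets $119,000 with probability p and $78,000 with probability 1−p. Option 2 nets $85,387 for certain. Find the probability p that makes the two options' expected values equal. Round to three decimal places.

p·119000 + (1−p)·78000 = 85387
41000p + 78000 = 85387
p = (85387 − 78000) / 41000

p = 0.180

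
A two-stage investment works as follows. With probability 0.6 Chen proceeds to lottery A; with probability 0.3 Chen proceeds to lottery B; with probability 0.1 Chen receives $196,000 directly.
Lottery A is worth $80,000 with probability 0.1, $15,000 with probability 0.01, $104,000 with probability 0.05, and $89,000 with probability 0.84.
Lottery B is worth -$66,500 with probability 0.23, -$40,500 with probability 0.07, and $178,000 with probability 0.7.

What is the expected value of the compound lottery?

$104,407

EV(A) = 0.1 × 80000 + 0.01 × 15000 + 0.05 × 104000 + 0.84 × 89000 = 8000 + 150 + 5200 + 74760 = 88110
EV(B) = 0.23 × (-66500) + 0.07 × (-40500) + 0.7 × 178000 = -15295 − 2835 + 124600 = 106470
Branch C: 196000 (certain)
Overall = 0.6 × 88110 + 0.3 × 106470 + 0.1 × 196000 = 52866 + 31941 + 19600 = 104407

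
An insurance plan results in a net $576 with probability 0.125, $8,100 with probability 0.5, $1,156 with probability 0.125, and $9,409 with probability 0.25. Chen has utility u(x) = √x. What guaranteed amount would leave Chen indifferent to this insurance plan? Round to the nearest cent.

E[u] = 0.125·√576 + 0.5·√8100 + 0.125·√1156 + 0.25·√9409 = 0.125·24 + 0.5·90 + 0.125·34 + 0.25·97 = 76.5
CE = (76.5)² = 5852.25

$5,852.25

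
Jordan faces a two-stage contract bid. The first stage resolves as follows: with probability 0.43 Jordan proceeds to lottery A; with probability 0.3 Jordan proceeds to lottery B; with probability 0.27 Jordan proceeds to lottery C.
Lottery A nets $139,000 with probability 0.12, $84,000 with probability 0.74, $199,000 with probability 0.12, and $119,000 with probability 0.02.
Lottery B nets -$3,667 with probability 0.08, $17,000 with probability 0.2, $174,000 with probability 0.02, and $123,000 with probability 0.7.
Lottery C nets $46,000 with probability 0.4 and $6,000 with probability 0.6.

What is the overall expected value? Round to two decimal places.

$78,938.99

EV(A) = 0.12 × 139000 + 0.74 × 84000 + 0.12 × 199000 + 0.02 × 119000 = 16680 + 62160 + 23880 + 2380 = 105100
EV(B) = 0.08 × (-3667) + 0.2 × 17000 + 0.02 × 174000 + 0.7 × 123000 = -293.36 + 3400 + 3480 + 86100 = 92686.64
EV(C) = 0.4 × 46000 + 0.6 × 6000 = 18400 + 3600 = 22000
Overall = 0.43 × 105100 + 0.3 × 92686.64 + 0.27 × 22000 = 45193 + 27805.992 + 5940 = 78938.992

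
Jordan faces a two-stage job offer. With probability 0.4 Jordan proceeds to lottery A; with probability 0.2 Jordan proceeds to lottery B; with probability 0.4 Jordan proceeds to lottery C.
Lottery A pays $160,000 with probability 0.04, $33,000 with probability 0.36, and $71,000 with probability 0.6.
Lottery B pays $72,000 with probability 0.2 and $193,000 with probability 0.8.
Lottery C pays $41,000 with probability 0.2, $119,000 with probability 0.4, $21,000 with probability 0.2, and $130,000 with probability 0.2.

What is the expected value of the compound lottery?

$92,512

EV(A) = 0.04 × 160000 + 0.36 × 33000 + 0.6 × 71000 = 6400 + 11880 + 42600 = 60880
EV(B) = 0.2 × 72000 + 0.8 × 193000 = 14400 + 154400 = 168800
EV(C) = 0.2 × 41000 + 0.4 × 119000 + 0.2 × 21000 + 0.2 × 130000 = 8200 + 47600 + 4200 + 26000 = 86000
Overall = 0.4 × 60880 + 0.2 × 168800 + 0.4 × 86000 = 24352 + 33760 + 34400 = 92512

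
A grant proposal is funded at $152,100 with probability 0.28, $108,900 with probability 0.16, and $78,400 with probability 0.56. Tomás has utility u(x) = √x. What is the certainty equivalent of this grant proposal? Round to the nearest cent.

E[u] = 0.28·√152100 + 0.16·√108900 + 0.56·√78400 = 0.28·390 + 0.16·330 + 0.56·280 = 318.8
CE = (318.8)² = 101633.44

$101,633.44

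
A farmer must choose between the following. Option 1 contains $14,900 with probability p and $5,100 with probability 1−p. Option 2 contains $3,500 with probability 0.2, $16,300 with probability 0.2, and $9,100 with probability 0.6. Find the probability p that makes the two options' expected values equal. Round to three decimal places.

p = 0.441

EV(Option 2) = 0.2 × 3500 + 0.2 × 16300 + 0.6 × 9100 = 700 + 3260 + 5460 = 9420
p·14900 + (1−p)·5100 = 9420
9800p + 5100 = 9420
p = (9420 − 5100) / 9800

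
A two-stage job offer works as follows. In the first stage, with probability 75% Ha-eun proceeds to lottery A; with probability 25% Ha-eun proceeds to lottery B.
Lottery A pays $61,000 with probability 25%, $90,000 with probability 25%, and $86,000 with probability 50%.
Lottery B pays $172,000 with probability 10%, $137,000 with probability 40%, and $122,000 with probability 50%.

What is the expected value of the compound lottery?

$93,812.50

EV(A) = 0.25 × 61000 + 0.25 × 90000 + 0.5 × 86000 = 15250 + 22500 + 43000 = 80750
EV(B) = 0.1 × 172000 + 0.4 × 137000 + 0.5 × 122000 = 17200 + 54800 + 61000 = 133000
Overall = 0.75 × 80750 + 0.25 × 133000 = 60562.5 + 33250 = 93812.5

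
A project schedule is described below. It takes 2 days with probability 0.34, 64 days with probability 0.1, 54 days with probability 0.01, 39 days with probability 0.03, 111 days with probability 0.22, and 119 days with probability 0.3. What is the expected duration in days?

68.91 days

EV = 0.34 × 2 + 0.1 × 64 + 0.01 × 54 + 0.03 × 39 + 0.22 × 111 + 0.3 × 119 = 0.68 + 6.4 + 0.54 + 1.17 + 24.42 + 35.7 = 68.91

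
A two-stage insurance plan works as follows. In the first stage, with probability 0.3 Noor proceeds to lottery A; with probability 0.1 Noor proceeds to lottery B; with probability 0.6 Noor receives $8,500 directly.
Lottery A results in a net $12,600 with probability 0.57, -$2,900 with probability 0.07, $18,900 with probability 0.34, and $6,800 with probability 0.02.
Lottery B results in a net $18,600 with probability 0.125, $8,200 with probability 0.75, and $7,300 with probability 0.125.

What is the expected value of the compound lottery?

$10,101.05

EV(A) = 0.57 × 12600 + 0.07 × (-2900) + 0.34 × 18900 + 0.02 × 6800 = 7182 − 203 + 6426 + 136 = 13541
EV(B) = 0.125 × 18600 + 0.75 × 8200 + 0.125 × 7300 = 2325 + 6150 + 912.5 = 9387.5
Branch C: 8500 (certain)
Overall = 0.3 × 13541 + 0.1 × 9387.5 + 0.6 × 8500 = 4062.3 + 938.75 + 5100 = 10101.05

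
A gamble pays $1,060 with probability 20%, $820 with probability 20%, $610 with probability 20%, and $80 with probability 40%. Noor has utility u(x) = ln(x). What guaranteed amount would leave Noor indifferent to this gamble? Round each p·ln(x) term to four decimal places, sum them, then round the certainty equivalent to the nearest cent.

$320.73

E[u] = 0.2·ln(1060) + 0.2·ln(820) + 0.2·ln(610) + 0.4·ln(80) = 1.3932 + 1.3419 + 1.2827 + 1.7528 = 5.7706
CE = e^5.7706 ≈ 320.73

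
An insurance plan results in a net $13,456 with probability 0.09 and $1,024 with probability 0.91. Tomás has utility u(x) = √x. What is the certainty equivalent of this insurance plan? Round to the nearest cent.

E[u] = 0.09·√13456 + 0.91·√1024 = 0.09·116 + 0.91·32 = 39.56
CE = (39.56)² = 1564.9936

$1,564.99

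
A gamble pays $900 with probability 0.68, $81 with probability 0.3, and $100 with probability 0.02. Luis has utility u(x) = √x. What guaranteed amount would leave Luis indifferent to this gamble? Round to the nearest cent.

$542.89

E[u] = 0.68·√900 + 0.3·√81 + 0.02·√100 = 0.68·30 + 0.3·9 + 0.02·10 = 23.3
CE = (23.3)² = 542.89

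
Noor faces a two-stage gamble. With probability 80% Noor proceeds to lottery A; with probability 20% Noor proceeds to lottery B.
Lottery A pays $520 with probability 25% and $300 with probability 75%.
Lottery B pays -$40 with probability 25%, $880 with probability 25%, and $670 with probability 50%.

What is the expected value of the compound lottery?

EV(A) = 0.25 × 520 + 0.75 × 300 = 130 + 225 = 355
EV(B) = 0.25 × (-40) + 0.25 × 880 + 0.5 × 670 = -10 + 220 + 335 = 545
Overall = 0.8 × 355 + 0.2 × 545 = 284 + 109 = 393

$393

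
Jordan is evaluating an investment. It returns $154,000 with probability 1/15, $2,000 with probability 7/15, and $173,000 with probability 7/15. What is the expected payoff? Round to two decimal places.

$91,933.33

EV = 1/15 × 154000 + 7/15 × 2000 + 7/15 × 173000 = 10266.6667 + 933.3333 + 80733.3333 = 91933.3333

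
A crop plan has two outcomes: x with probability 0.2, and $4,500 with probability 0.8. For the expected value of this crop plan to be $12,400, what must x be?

0.2·x + 0.8·4500 = 12400
0.2·x = 12400 − 3600 = 8800
x = 8800 / 0.2 = 44000

x = $44,000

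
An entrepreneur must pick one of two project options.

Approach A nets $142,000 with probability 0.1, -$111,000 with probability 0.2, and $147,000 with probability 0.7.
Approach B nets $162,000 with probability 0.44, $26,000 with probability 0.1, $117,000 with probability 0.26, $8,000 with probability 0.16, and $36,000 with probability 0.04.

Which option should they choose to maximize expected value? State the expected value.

Approach B ($107,020)

Approach A = 0.1 × 142000 + 0.2 × (-111000) + 0.7 × 147000 = 14200 − 22200 + 102900 = 94900
Approach B = 0.44 × 162000 + 0.1 × 26000 + 0.26 × 117000 + 0.16 × 8000 + 0.04 × 36000 = 71280 + 2600 + 30420 + 1280 + 1440 = 107020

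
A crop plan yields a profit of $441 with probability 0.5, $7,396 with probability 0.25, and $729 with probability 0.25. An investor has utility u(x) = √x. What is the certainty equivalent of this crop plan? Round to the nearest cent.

$1,501.56

E[u] = 0.5·√441 + 0.25·√7396 + 0.25·√729 = 0.5·21 + 0.25·86 + 0.25·27 = 38.75
CE = (38.75)² = 1501.5625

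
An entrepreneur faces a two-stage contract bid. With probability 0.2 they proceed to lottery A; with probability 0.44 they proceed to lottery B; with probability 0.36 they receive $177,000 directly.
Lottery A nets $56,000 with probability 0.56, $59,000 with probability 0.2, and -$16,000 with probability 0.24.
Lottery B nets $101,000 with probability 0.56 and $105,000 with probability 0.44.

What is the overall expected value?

EV(A) = 0.56 × 56000 + 0.2 × 59000 + 0.24 × (-16000) = 31360 + 11800 − 3840 = 39320
EV(B) = 0.56 × 101000 + 0.44 × 105000 = 56560 + 46200 = 102760
Branch C: 177000 (certain)
Overall = 0.2 × 39320 + 0.44 × 102760 + 0.36 × 177000 = 7864 + 45214.4 + 63720 = 116798.4

$116,798.40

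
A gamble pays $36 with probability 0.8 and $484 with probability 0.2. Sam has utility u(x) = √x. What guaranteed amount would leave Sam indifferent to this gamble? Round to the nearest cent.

$84.64

E[u] = 0.8·√36 + 0.2·√484 = 0.8·6 + 0.2·22 = 9.2
CE = (9.2)² = 84.64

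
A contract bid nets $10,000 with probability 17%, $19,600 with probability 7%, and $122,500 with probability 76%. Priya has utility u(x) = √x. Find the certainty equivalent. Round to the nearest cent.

$85,731.84

E[u] = 0.17·√10000 + 0.07·√19600 + 0.76·√122500 = 0.17·100 + 0.07·140 + 0.76·350 = 292.8
CE = (292.8)² = 85731.84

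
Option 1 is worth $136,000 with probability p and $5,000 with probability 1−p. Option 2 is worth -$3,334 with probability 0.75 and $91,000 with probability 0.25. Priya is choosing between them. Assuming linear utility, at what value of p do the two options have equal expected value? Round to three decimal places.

p = 0.116

EV(Option 2) = 0.75 × (-3334) + 0.25 × 91000 = -2500.5 + 22750 = 20249.5
p·136000 + (1−p)·5000 = 20249.5
131000p + 5000 = 20249.5
p = (20249.5 − 5000) / 131000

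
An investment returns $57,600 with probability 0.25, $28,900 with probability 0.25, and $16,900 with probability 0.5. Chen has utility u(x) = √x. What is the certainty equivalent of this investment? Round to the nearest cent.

E[u] = 0.25·√57600 + 0.25·√28900 + 0.5·√16900 = 0.25·240 + 0.25·170 + 0.5·130 = 167.5
CE = (167.5)² = 28056.25

$28,056.25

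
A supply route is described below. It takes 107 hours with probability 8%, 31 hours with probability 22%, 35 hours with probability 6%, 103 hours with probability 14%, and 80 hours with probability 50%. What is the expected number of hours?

EV = 0.08 × 107 + 0.22 × 31 + 0.06 × 35 + 0.14 × 103 + 0.5 × 80 = 8.56 + 6.82 + 2.1 + 14.42 + 40 = 71.9

71.9 hours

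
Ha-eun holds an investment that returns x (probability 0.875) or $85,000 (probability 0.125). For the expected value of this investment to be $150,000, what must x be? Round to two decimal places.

x = $159,285.71

0.875·x + 0.125·85000 = 150000
0.875·x = 150000 − 10625 = 139375
x = 139375 / 0.875 = 159285.7143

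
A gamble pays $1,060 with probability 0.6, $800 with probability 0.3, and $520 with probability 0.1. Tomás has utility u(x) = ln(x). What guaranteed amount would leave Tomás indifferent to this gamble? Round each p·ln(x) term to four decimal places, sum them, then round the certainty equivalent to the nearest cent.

$907.23

E[u] = 0.6·ln(1060) + 0.3·ln(800) + 0.1·ln(520) = 4.1796 + 2.0054 + 0.6254 = 6.8104
CE = e^6.8104 ≈ 907.23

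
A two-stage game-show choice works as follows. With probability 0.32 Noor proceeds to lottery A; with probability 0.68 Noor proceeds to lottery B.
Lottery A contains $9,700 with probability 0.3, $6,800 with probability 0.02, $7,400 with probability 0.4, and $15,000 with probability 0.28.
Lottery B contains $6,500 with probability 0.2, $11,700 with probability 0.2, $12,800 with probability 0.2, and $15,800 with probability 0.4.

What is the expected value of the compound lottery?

$11,779.52

EV(A) = 0.3 × 9700 + 0.02 × 6800 + 0.4 × 7400 + 0.28 × 15000 = 2910 + 136 + 2960 + 4200 = 10206
EV(B) = 0.2 × 6500 + 0.2 × 11700 + 0.2 × 12800 + 0.4 × 15800 = 1300 + 2340 + 2560 + 6320 = 12520
Overall = 0.32 × 10206 + 0.68 × 12520 = 3265.92 + 8513.6 = 11779.52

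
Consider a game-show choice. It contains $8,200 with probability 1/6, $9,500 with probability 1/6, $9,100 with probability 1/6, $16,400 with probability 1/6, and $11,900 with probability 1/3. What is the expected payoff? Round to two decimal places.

$11,166.67

EV = 1/6 × 8200 + 1/6 × 9500 + 1/6 × 9100 + 1/6 × 16400 + 1/3 × 11900 = 1366.6667 + 1583.3333 + 1516.6667 + 2733.3333 + 3966.6667 = 11166.6667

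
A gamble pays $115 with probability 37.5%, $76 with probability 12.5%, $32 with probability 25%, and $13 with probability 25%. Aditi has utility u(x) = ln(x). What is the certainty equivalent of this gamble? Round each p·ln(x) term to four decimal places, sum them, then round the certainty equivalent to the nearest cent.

$45.98

E[u] = 0.375·ln(115) + 0.125·ln(76) + 0.25·ln(32) + 0.25·ln(13) = 1.7793 + 0.5413 + 0.8664 + 0.6412 = 3.8282
CE = e^3.8282 ≈ 45.98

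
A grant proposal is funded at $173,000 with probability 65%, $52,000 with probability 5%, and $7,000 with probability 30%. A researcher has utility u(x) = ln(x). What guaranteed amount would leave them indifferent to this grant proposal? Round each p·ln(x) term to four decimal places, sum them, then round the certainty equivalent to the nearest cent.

$62,236.69

E[u] = 0.65·ln(173000) + 0.05·ln(52000) + 0.3·ln(7000) = 7.8397 + 0.5429 + 2.6561 = 11.0387
CE = e^11.0387 ≈ 62236.69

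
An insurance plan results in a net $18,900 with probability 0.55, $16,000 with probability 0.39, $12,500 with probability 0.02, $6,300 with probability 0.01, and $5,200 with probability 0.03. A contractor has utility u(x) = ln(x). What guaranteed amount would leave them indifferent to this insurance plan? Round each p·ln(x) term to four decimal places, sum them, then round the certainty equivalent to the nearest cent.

$16,713.97

E[u] = 0.55·ln(18900) + 0.39·ln(16000) + 0.02·ln(12500) + 0.01·ln(6300) + 0.03·ln(5200) = 5.4158 + 3.7753 + 0.1887 + 0.0875 + 0.2567 = 9.7240
CE = e^9.7240 ≈ 16713.97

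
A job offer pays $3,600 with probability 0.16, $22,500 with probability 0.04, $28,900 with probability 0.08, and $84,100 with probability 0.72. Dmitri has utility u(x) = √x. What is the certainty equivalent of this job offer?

E[u] = 0.16·√3600 + 0.04·√22500 + 0.08·√28900 + 0.72·√84100 = 0.16·60 + 0.04·150 + 0.08·170 + 0.72·290 = 238
CE = (238)² = 56644

$56,644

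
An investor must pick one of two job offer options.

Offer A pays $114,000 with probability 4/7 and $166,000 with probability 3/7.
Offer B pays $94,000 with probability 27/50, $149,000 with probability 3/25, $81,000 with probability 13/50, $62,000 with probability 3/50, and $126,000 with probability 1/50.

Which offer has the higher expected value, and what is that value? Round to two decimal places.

Offer A ($136,285.71)

Offer A = 4/7 × 114000 + 3/7 × 166000 = 65142.8571 + 71142.8571 = 136285.7143
Offer B = 27/50 × 94000 + 3/25 × 149000 + 13/50 × 81000 + 3/50 × 62000 + 1/50 × 126000 = 50760 + 17880 + 21060 + 3720 + 2520 = 95940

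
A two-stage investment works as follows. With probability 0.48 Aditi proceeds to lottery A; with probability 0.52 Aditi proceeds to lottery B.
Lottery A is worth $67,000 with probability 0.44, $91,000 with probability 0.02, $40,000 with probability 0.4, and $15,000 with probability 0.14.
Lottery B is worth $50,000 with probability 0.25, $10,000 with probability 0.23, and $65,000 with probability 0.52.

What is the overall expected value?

$48,984

EV(A) = 0.44 × 67000 + 0.02 × 91000 + 0.4 × 40000 + 0.14 × 15000 = 29480 + 1820 + 16000 + 2100 = 49400
EV(B) = 0.25 × 50000 + 0.23 × 10000 + 0.52 × 65000 = 12500 + 2300 + 33800 = 48600
Overall = 0.48 × 49400 + 0.52 × 48600 = 23712 + 25272 = 48984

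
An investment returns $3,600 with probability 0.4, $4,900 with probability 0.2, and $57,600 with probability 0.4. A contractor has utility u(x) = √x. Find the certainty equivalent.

E[u] = 0.4·√3600 + 0.2·√4900 + 0.4·√57600 = 0.4·60 + 0.2·70 + 0.4·240 = 134
CE = (134)² = 17956

$17,956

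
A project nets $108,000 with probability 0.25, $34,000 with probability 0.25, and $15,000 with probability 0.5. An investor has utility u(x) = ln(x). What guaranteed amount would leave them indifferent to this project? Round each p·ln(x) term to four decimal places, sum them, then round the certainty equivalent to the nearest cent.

E[u] = 0.25·ln(108000) + 0.25·ln(34000) + 0.5·ln(15000) = 2.8975 + 2.6085 + 4.8079 = 10.3139
CE = e^10.3139 ≈ 30148.79

$30,148.79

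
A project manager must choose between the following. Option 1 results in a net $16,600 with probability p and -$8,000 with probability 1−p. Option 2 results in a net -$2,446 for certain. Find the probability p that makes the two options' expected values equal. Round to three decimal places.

p = 0.226

p·16600 + (1−p)·(-8000) = -2446
24600p − 8000 = -2446
p = (-2446 + 8000) / 24600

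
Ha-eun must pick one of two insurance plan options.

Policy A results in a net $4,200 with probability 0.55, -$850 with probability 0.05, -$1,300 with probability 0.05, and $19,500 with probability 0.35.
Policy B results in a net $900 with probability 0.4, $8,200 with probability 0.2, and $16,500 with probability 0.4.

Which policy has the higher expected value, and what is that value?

Policy A ($9,027.50)

Policy A = 0.55 × 4200 + 0.05 × (-850) + 0.05 × (-1300) + 0.35 × 19500 = 2310 − 42.5 − 65 + 6825 = 9027.5
Policy B = 0.4 × 900 + 0.2 × 8200 + 0.4 × 16500 = 360 + 1640 + 6600 = 8600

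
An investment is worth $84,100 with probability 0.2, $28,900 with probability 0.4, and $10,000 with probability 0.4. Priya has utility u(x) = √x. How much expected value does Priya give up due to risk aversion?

$4,824

E[u] = 0.2·√84100 + 0.4·√28900 + 0.4·√10000 = 0.2·290 + 0.4·170 + 0.4·100 = 166
CE = (166)² = 27556
Risk premium = EV − CE = 32380 − 27556 = 4824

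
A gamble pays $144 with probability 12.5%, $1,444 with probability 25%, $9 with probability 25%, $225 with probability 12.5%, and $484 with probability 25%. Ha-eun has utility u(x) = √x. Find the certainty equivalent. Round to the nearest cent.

$365.77

E[u] = 0.125·√144 + 0.25·√1444 + 0.25·√9 + 0.125·√225 + 0.25·√484 = 0.125·12 + 0.25·38 + 0.25·3 + 0.125·15 + 0.25·22 = 19.125
CE = (19.125)² = 365.765625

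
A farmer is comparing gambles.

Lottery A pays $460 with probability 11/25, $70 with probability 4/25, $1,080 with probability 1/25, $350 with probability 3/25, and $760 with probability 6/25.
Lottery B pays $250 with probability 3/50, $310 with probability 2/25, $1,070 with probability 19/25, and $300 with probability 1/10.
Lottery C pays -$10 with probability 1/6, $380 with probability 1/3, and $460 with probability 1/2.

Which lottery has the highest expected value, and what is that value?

Lottery B ($883)

Lottery A = 11/25 × 460 + 4/25 × 70 + 1/25 × 1080 + 3/25 × 350 + 6/25 × 760 = 202.4 + 11.2 + 43.2 + 42 + 182.4 = 481.2
Lottery B = 3/50 × 250 + 2/25 × 310 + 19/25 × 1070 + 1/10 × 300 = 15 + 24.8 + 813.2 + 30 = 883
Lottery C = 1/6 × (-10) + 1/3 × 380 + 1/2 × 460 = -1.6667 + 126.6667 + 230 = 355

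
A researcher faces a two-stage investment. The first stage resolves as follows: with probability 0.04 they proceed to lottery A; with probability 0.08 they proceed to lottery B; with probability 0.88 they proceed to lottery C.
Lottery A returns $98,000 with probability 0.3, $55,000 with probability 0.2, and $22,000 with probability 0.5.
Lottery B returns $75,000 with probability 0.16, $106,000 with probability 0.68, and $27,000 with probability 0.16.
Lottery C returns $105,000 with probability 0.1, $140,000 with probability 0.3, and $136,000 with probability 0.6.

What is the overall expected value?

EV(A) = 0.3 × 98000 + 0.2 × 55000 + 0.5 × 22000 = 29400 + 11000 + 11000 = 51400
EV(B) = 0.16 × 75000 + 0.68 × 106000 + 0.16 × 27000 = 12000 + 72080 + 4320 = 88400
EV(C) = 0.1 × 105000 + 0.3 × 140000 + 0.6 × 136000 = 10500 + 42000 + 81600 = 134100
Overall = 0.04 × 51400 + 0.08 × 88400 + 0.88 × 134100 = 2056 + 7072 + 118008 = 127136

$127,136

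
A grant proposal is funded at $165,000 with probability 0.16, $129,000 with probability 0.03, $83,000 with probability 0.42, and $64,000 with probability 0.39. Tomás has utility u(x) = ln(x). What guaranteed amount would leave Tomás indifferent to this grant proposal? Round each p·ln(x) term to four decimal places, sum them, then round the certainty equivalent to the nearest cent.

$84,829.62

E[u] = 0.16·ln(165000) + 0.03·ln(129000) + 0.42·ln(83000) + 0.39·ln(64000) = 1.9222 + 0.3530 + 4.7572 + 4.3160 = 11.3484
CE = e^11.3484 ≈ 84829.62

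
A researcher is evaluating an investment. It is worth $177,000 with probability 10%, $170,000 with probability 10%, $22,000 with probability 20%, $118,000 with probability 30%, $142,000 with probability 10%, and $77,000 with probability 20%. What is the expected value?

EV = 0.1 × 177000 + 0.1 × 170000 + 0.2 × 22000 + 0.3 × 118000 + 0.1 × 142000 + 0.2 × 77000 = 17700 + 17000 + 4400 + 35400 + 14200 + 15400 = 104100

$104,100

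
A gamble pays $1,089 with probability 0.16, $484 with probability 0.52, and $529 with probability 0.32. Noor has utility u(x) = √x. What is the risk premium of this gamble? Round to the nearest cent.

$15.35

E[u] = 0.16·√1089 + 0.52·√484 + 0.32·√529 = 0.16·33 + 0.52·22 + 0.32·23 = 24.08
CE = (24.08)² = 579.8464
Risk premium = EV − CE = 595.2 − 579.8464 = 15.3536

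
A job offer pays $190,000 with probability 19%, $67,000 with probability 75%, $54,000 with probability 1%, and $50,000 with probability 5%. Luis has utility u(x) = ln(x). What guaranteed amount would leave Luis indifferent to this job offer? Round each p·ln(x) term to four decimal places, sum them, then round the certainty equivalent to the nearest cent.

E[u] = 0.19·ln(190000) + 0.75·ln(67000) + 0.01·ln(54000) + 0.05·ln(50000) = 2.3094 + 8.3343 + 0.1090 + 0.5410 = 11.2937
CE = e^11.2937 ≈ 80314.06

$80,314.06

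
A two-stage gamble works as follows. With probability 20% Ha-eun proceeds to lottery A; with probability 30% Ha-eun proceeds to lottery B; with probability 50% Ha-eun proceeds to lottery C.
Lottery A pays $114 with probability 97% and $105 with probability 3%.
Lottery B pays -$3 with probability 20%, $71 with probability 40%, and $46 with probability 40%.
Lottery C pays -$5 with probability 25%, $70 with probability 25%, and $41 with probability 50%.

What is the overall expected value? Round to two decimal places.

EV(A) = 0.97 × 114 + 0.03 × 105 = 110.58 + 3.15 = 113.73
EV(B) = 0.2 × (-3) + 0.4 × 71 + 0.4 × 46 = -0.6 + 28.4 + 18.4 = 46.2
EV(C) = 0.25 × (-5) + 0.25 × 70 + 0.5 × 41 = -1.25 + 17.5 + 20.5 = 36.75
Overall = 0.2 × 113.73 + 0.3 × 46.2 + 0.5 × 36.75 = 22.746 + 13.86 + 18.375 = 54.981

$54.98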